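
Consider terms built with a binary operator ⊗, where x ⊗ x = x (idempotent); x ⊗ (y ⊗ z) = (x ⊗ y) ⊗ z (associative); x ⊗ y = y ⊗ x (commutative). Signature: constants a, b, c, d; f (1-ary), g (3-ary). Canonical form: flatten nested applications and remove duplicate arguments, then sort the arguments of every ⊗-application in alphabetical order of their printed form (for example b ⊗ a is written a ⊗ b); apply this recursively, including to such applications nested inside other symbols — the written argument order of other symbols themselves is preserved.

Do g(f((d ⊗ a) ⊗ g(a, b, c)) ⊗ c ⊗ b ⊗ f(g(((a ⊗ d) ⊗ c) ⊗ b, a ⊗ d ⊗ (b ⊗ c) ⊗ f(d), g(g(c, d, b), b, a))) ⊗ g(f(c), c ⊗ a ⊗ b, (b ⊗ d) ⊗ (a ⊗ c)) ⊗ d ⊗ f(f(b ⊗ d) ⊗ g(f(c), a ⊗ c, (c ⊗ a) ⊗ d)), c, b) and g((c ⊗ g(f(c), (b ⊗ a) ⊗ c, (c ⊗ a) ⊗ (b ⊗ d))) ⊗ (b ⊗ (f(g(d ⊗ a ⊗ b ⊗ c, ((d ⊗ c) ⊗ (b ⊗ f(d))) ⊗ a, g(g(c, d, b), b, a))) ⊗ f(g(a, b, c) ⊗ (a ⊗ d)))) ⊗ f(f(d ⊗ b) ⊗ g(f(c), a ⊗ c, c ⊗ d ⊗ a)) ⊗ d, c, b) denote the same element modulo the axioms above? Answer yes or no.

Left:  g(f((d ⊗ a) ⊗ g(a, b, c)) ⊗ c ⊗ b ⊗ f(g(((a ⊗ d) ⊗ c) ⊗ b, a ⊗ d ⊗ (b ⊗ c) ⊗ f(d), g(g(c, d, b), b, a))) ⊗ g(f(c), c ⊗ a ⊗ b, (b ⊗ d) ⊗ (a ⊗ c)) ⊗ d ⊗ f(f(b ⊗ d) ⊗ g(f(c), a ⊗ c, (c ⊗ a) ⊗ d)), c, b)
  Work inside:  f((d ⊗ a) ⊗ g(a, b, c)) ⊗ c ⊗ b ⊗ f(g(((a ⊗ d) ⊗ c) ⊗ b, a ⊗ d ⊗ (b ⊗ c) ⊗ f(d), g(g(c, d, b), b, a))) ⊗ g(f(c), c ⊗ a ⊗ b, (b ⊗ d) ⊗ (a ⊗ c)) ⊗ d ⊗ f(f(b ⊗ d) ⊗ g(f(c), a ⊗ c, (c ⊗ a) ⊗ d))
  Canonicalize subterm:  f((d ⊗ a) ⊗ g(a, b, c))  →  f(a ⊗ d ⊗ g(a, b, c))
  Inside:  f(g(((a ⊗ d) ⊗ c) ⊗ b, a ⊗ d ⊗ (b ⊗ c) ⊗ f(d), g(g(c, d, b), b, a)))  →  f(g(a ⊗ b ⊗ c ⊗ d, a ⊗ b ⊗ c ⊗ d ⊗ f(d), g(g(c, d, b), b, a)))
  Simplify inside:  g(f(c), c ⊗ a ⊗ b, (b ⊗ d) ⊗ (a ⊗ c))  →  g(f(c), a ⊗ b ⊗ c, a ⊗ b ⊗ c ⊗ d)
  Order the arguments:  b ⊗ c ⊗ d ⊗ f(a ⊗ d ⊗ g(a, b, c)) ⊗ f(f(b ⊗ d) ⊗ g(f(c), a ⊗ c, a ⊗ c ⊗ d)) ⊗ f(g(a ⊗ b ⊗ c ⊗ d, a ⊗ b ⊗ c ⊗ d ⊗ f(d), g(g(c, d, b), b, a))) ⊗ g(f(c), a ⊗ b ⊗ c, a ⊗ b ⊗ c ⊗ d)
  Reassemble:  g(b ⊗ c ⊗ d ⊗ f(a ⊗ d ⊗ g(a, b, c)) ⊗ f(f(b ⊗ d) ⊗ g(f(c), a ⊗ c, a ⊗ c ⊗ d)) ⊗ f(g(a ⊗ b ⊗ c ⊗ d, a ⊗ b ⊗ c ⊗ d ⊗ f(d), g(g(c, d, b), b, a))) ⊗ g(f(c), a ⊗ b ⊗ c, a ⊗ b ⊗ c ⊗ d), c, b)
Right:  g((c ⊗ g(f(c), (b ⊗ a) ⊗ c, (c ⊗ a) ⊗ (b ⊗ d))) ⊗ (b ⊗ (f(g(d ⊗ a ⊗ b ⊗ c, ((d ⊗ c) ⊗ (b ⊗ f(d))) ⊗ a, g(g(c, d, b), b, a))) ⊗ f(g(a, b, c) ⊗ (a ⊗ d)))) ⊗ f(f(d ⊗ b) ⊗ g(f(c), a ⊗ c, c ⊗ d ⊗ a)) ⊗ d, c, b)
  Descend into:  (c ⊗ g(f(c), (b ⊗ a) ⊗ c, (c ⊗ a) ⊗ (b ⊗ d))) ⊗ (b ⊗ (f(g(d ⊗ a ⊗ b ⊗ c, ((d ⊗ c) ⊗ (b ⊗ f(d))) ⊗ a, g(g(c, d, b), b, a))) ⊗ f(g(a, b, c) ⊗ (a ⊗ d)))) ⊗ f(f(d ⊗ b) ⊗ g(f(c), a ⊗ c, c ⊗ d ⊗ a)) ⊗ d
  Un-nest:  c ⊗ g(f(c), (b ⊗ a) ⊗ c, (c ⊗ a) ⊗ (b ⊗ d)) ⊗ b ⊗ f(g(d ⊗ a ⊗ b ⊗ c, ((d ⊗ c) ⊗ (b ⊗ f(d))) ⊗ a, g(g(c, d, b), b, a))) ⊗ f(g(a, b, c) ⊗ (a ⊗ d)) ⊗ f(f(d ⊗ b) ⊗ g(f(c), a ⊗ c, c ⊗ d ⊗ a)) ⊗ d
  Canonicalize subterm:  g(f(c), (b ⊗ a) ⊗ c, (c ⊗ a) ⊗ (b ⊗ d))  →  g(f(c), a ⊗ b ⊗ c, a ⊗ b ⊗ c ⊗ d)
  Inside:  f(g(d ⊗ a ⊗ b ⊗ c, ((d ⊗ c) ⊗ (b ⊗ f(d))) ⊗ a, g(g(c, d, b), b, a)))  →  f(g(a ⊗ b ⊗ c ⊗ d, a ⊗ b ⊗ c ⊗ d ⊗ f(d), g(g(c, d, b), b, a)))
  Inside:  f(g(a, b, c) ⊗ (a ⊗ d))  →  f(a ⊗ d ⊗ g(a, b, c))
  Order the arguments:  b ⊗ c ⊗ d ⊗ f(a ⊗ d ⊗ g(a, b, c)) ⊗ f(f(b ⊗ d) ⊗ g(f(c), a ⊗ c, a ⊗ c ⊗ d)) ⊗ f(g(a ⊗ b ⊗ c ⊗ d, a ⊗ b ⊗ c ⊗ d ⊗ f(d), g(g(c, d, b), b, a))) ⊗ g(f(c), a ⊗ b ⊗ c, a ⊗ b ⊗ c ⊗ d)
  Reassemble:  g(b ⊗ c ⊗ d ⊗ f(a ⊗ d ⊗ g(a, b, c)) ⊗ f(f(b ⊗ d) ⊗ g(f(c), a ⊗ c, a ⊗ c ⊗ d)) ⊗ f(g(a ⊗ b ⊗ c ⊗ d, a ⊗ b ⊗ c ⊗ d ⊗ f(d), g(g(c, d, b), b, a))) ⊗ g(f(c), a ⊗ b ⊗ c, a ⊗ b ⊗ c ⊗ d), c, b)

Answer: yes — both canonical forms are g(b ⊗ c ⊗ d ⊗ f(a ⊗ d ⊗ g(a, b, c)) ⊗ f(f(b ⊗ d) ⊗ g(f(c), a ⊗ c, a ⊗ c ⊗ d)) ⊗ f(g(a ⊗ b ⊗ c ⊗ d, a ⊗ b ⊗ c ⊗ d ⊗ f(d), g(g(c, d, b), b, a))) ⊗ g(f(c), a ⊗ b ⊗ c, a ⊗ b ⊗ c ⊗ d), c, b)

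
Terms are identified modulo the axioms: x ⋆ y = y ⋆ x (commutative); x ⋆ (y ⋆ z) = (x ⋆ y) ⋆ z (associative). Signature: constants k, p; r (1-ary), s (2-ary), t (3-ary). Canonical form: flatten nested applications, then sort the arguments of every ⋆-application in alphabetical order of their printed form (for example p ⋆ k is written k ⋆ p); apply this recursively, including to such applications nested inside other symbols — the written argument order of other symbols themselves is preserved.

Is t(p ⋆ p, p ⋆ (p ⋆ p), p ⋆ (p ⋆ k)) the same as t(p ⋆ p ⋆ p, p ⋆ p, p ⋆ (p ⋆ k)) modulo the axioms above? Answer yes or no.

Answer: no — t(p ⋆ p, p ⋆ p ⋆ p, k ⋆ p ⋆ p) vs t(p ⋆ p ⋆ p, p ⋆ p, k ⋆ p ⋆ p)

Derivation:
Left:  t(p ⋆ p, p ⋆ (p ⋆ p), p ⋆ (p ⋆ k))
  Work inside:  p ⋆ (p ⋆ k)
  Merge nested applications:  p ⋆ p ⋆ k
  Sort arguments:  k ⋆ p ⋆ p
  Reassemble:  t(p ⋆ p, p ⋆ p ⋆ p, k ⋆ p ⋆ p)
Right:  t(p ⋆ p ⋆ p, p ⋆ p, p ⋆ (p ⋆ k))
  Descend into:  p ⋆ (p ⋆ k)
  Merge nested applications:  p ⋆ p ⋆ k
  Order the arguments:  k ⋆ p ⋆ p
  Reassemble:  t(p ⋆ p ⋆ p, p ⋆ p, k ⋆ p ⋆ p)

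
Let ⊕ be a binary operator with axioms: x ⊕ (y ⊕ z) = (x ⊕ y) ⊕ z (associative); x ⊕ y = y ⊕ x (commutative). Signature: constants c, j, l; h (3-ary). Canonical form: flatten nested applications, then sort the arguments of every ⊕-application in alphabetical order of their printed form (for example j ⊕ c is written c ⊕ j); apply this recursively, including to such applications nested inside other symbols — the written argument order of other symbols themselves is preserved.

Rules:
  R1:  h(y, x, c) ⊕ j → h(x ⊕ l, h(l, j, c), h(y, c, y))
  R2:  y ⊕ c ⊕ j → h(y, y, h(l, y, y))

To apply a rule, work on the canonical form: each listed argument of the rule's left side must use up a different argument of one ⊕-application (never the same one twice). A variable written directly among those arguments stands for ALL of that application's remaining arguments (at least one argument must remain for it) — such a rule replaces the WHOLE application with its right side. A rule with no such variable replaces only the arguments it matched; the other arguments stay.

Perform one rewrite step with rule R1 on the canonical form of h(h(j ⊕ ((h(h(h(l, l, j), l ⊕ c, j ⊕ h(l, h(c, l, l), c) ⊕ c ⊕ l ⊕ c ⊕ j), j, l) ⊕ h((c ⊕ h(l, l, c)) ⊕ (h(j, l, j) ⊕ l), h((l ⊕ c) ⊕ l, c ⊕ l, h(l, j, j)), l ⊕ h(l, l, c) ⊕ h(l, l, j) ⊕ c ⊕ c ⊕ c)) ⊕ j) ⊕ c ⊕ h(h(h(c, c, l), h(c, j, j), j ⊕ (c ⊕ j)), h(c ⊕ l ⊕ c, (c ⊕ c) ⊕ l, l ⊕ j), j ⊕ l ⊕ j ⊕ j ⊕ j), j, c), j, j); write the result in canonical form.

Answer: h(h(c ⊕ h(c ⊕ h(j, l, j) ⊕ h(l, l, c) ⊕ l, h(c ⊕ l ⊕ l, c ⊕ l, h(l, j, j)), c ⊕ c ⊕ c ⊕ h(l, l, c) ⊕ h(l, l, j) ⊕ l) ⊕ h(h(h(c, c, l), h(c, j, j), c ⊕ j ⊕ j), h(c ⊕ c ⊕ l, c ⊕ c ⊕ l, j ⊕ l), j ⊕ j ⊕ j ⊕ j ⊕ l) ⊕ h(h(h(l, l, j), c ⊕ l, c ⊕ c ⊕ h(h(c, l, l) ⊕ l, h(l, j, c), h(l, c, l)) ⊕ j ⊕ l), j, l) ⊕ j ⊕ j, j, c), j, j)

Derivation:
Canonical form:  h(h(c ⊕ h(c ⊕ h(j, l, j) ⊕ h(l, l, c) ⊕ l, h(c ⊕ l ⊕ l, c ⊕ l, h(l, j, j)), c ⊕ c ⊕ c ⊕ h(l, l, c) ⊕ h(l, l, j) ⊕ l) ⊕ h(h(h(c, c, l), h(c, j, j), c ⊕ j ⊕ j), h(c ⊕ c ⊕ l, c ⊕ c ⊕ l, j ⊕ l), j ⊕ j ⊕ j ⊕ j ⊕ l) ⊕ h(h(h(l, l, j), c ⊕ l, c ⊕ c ⊕ h(l, h(c, l, l), c) ⊕ j ⊕ j ⊕ l), j, l) ⊕ j ⊕ j, j, c), j, j)
Apply R1:  consuming h(l, h(c, l, l), c), j;  x := h(c, l, l), y := l
Giving:  h(h(c ⊕ h(c ⊕ h(j, l, j) ⊕ h(l, l, c) ⊕ l, h(c ⊕ l ⊕ l, c ⊕ l, h(l, j, j)), c ⊕ c ⊕ c ⊕ h(l, l, c) ⊕ h(l, l, j) ⊕ l) ⊕ h(h(h(c, c, l), h(c, j, j), c ⊕ j ⊕ j), h(c ⊕ c ⊕ l, c ⊕ c ⊕ l, j ⊕ l), j ⊕ j ⊕ j ⊕ j ⊕ l) ⊕ h(h(h(l, l, j), c ⊕ l, c ⊕ c ⊕ h(h(c, l, l) ⊕ l, h(l, j, c), h(l, c, l)) ⊕ j ⊕ l), j, l) ⊕ j ⊕ j, j, c), j, j)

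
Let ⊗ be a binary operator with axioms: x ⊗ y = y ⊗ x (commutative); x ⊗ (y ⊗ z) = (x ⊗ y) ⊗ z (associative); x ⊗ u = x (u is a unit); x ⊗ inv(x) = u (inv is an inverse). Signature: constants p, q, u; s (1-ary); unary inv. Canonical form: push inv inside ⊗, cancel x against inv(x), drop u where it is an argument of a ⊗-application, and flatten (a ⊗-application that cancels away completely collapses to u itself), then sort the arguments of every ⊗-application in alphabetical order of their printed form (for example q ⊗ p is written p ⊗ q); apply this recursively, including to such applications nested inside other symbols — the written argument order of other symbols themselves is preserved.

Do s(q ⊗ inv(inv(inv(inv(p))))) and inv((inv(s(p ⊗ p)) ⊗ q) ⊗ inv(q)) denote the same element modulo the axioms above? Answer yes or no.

Answer: no — s(p ⊗ q) vs s(p ⊗ p)

Derivation:
Left:  s(q ⊗ inv(inv(inv(inv(p)))))
  Focus inside:  q ⊗ inv(inv(inv(inv(p))))
  Push inv inside:  distribute inv over ⊗ and collapse double inv
  Collect:  q ⊗ p
  Order the arguments:  p ⊗ q
  Rebuild:  s(p ⊗ q)
Right:  inv((inv(s(p ⊗ p)) ⊗ q) ⊗ inv(q))
  Push inv inside:  distribute inv over ⊗ and collapse double inv
  Cancel inverse pairs:  q cancels
  Collect:  s(p ⊗ p)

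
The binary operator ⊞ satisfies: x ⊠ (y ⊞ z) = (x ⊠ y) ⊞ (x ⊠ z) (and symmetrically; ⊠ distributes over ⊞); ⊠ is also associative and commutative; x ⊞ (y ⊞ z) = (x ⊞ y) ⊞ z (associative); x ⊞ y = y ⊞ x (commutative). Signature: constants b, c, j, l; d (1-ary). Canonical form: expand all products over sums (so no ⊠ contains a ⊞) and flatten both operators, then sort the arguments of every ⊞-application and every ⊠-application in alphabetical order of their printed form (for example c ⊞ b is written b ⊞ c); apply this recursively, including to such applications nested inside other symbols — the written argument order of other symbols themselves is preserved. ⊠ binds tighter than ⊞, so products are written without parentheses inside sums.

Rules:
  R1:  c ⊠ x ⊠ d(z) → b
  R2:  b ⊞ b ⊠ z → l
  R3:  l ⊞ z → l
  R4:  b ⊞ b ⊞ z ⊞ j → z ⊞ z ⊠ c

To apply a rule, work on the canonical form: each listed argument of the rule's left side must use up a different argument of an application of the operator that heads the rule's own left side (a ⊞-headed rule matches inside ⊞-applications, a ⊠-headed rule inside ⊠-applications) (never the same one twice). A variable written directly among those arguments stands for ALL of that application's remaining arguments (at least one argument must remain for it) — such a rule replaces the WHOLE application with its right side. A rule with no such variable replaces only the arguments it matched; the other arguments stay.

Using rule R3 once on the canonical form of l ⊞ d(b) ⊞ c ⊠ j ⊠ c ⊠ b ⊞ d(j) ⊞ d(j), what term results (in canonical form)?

Answer: l

Derivation:
Canonical form:  b ⊠ c ⊠ c ⊠ j ⊞ d(b) ⊞ d(j) ⊞ d(j) ⊞ l
Match R3:  consume l;  z := b ⊠ c ⊠ c ⊠ j ⊞ d(b) ⊞ d(j) ⊞ d(j)
Every leftover argument binds to the variable; the entire application is replaced.
Giving:  l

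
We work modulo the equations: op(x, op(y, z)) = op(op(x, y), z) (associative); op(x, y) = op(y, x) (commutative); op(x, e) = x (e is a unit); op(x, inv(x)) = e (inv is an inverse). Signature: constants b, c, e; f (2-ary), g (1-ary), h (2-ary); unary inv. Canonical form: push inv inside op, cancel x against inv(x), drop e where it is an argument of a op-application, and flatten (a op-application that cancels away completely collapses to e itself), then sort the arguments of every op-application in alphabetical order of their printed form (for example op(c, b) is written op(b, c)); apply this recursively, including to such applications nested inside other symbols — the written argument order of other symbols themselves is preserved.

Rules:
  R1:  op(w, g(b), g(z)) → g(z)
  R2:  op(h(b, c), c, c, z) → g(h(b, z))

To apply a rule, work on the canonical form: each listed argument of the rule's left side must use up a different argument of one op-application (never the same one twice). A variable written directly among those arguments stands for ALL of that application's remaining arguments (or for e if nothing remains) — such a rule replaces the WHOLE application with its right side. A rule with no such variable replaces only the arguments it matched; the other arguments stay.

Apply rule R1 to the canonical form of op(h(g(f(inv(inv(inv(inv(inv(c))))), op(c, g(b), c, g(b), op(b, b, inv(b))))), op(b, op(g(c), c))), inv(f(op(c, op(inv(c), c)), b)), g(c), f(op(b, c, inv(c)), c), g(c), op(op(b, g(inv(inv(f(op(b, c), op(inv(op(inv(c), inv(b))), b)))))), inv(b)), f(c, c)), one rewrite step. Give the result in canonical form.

Answer: op(f(b, c), f(c, c), g(c), g(c), g(f(op(b, c), op(b, b, c))), h(g(f(inv(c), g(b))), op(b, c, g(c))), inv(f(c, b)))

Derivation:
Canonical form:  op(f(b, c), f(c, c), g(c), g(c), g(f(op(b, c), op(b, b, c))), h(g(f(inv(c), op(b, c, c, g(b), g(b)))), op(b, c, g(c))), inv(f(c, b)))
Apply R1:  consuming g(b), g(b);  w := op(b, c, c), z := b
The variable takes the whole remainder — replace the entire application.
New term:  op(f(b, c), f(c, c), g(c), g(c), g(f(op(b, c), op(b, b, c))), h(g(f(inv(c), g(b))), op(b, c, g(c))), inv(f(c, b)))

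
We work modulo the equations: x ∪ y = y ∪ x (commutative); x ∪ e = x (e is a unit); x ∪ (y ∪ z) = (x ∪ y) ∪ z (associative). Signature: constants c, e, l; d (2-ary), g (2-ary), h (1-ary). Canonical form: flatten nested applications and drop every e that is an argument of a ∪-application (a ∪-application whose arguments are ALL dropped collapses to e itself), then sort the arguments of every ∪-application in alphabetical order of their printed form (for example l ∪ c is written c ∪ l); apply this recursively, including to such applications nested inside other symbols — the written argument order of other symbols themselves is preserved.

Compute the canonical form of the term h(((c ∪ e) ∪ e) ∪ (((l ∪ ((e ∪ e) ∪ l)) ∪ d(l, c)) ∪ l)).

Answer: h(c ∪ d(l, c) ∪ l ∪ l ∪ l)

Derivation:
Descend into:  ((c ∪ e) ∪ e) ∪ (((l ∪ ((e ∪ e) ∪ l)) ∪ d(l, c)) ∪ l)
Merge nested applications:  c ∪ e ∪ e ∪ l ∪ e ∪ e ∪ l ∪ d(l, c) ∪ l
Unit:  drop e (×4)
Sort:  c ∪ d(l, c) ∪ l ∪ l ∪ l
Put back:  h(c ∪ d(l, c) ∪ l ∪ l ∪ l)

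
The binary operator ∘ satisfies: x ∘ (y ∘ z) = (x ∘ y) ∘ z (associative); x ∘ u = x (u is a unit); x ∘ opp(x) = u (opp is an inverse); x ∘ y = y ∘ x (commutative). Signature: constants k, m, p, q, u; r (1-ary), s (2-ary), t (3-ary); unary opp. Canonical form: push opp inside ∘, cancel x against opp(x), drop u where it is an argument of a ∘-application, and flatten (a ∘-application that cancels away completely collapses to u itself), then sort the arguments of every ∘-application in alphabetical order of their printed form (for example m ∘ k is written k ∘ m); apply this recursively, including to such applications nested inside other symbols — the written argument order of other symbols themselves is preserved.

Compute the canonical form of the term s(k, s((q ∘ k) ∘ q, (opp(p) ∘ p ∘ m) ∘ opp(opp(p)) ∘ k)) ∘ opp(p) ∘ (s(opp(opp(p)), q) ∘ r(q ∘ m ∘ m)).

Push opp inside:  distribute opp over ∘ and collapse double opp
Combine occurrences:  s(k, s(k ∘ q ∘ q, k ∘ m ∘ p)) ∘ opp(p) ∘ s(p, q) ∘ r(m ∘ m ∘ q)
Sort arguments:  opp(p) ∘ r(m ∘ m ∘ q) ∘ s(k, s(k ∘ q ∘ q, k ∘ m ∘ p)) ∘ s(p, q)

Answer: opp(p) ∘ r(m ∘ m ∘ q) ∘ s(k, s(k ∘ q ∘ q, k ∘ m ∘ p)) ∘ s(p, q)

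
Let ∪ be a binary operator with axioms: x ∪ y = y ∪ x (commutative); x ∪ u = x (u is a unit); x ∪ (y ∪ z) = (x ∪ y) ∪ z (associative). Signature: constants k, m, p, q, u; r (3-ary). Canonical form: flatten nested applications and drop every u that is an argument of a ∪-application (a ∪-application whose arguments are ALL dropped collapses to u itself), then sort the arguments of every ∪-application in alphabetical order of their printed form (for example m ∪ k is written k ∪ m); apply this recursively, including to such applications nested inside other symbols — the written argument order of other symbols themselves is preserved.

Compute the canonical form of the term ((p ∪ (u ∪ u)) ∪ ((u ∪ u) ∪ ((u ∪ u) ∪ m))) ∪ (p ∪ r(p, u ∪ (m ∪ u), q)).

Answer: m ∪ p ∪ p ∪ r(p, m, q)

Derivation:
Un-nest:  p ∪ u ∪ u ∪ u ∪ u ∪ u ∪ u ∪ m ∪ p ∪ r(p, u ∪ (m ∪ u), q)
Simplify inside:  r(p, u ∪ (m ∪ u), q)  →  r(p, m, q)
Unit:  drop u (×6)
Sort:  m ∪ p ∪ p ∪ r(p, m, q)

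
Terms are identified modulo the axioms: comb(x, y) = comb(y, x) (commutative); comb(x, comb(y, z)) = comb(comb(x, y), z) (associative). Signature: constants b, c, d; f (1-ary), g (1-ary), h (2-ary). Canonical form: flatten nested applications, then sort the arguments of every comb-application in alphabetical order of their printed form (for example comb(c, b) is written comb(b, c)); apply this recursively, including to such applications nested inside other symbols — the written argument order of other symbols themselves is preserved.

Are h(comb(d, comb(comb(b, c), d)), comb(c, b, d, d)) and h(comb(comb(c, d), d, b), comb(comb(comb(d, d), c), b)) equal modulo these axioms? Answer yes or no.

Answer: yes — both canonical forms are h(comb(b, c, d, d), comb(b, c, d, d))

Derivation:
Left:  h(comb(d, comb(comb(b, c), d)), comb(c, b, d, d))
  Focus inside:  comb(d, comb(comb(b, c), d))
  Flatten:  comb(d, b, c, d)
  Sort:  comb(b, c, d, d)
  Reassemble:  h(comb(b, c, d, d), comb(b, c, d, d))
Right:  h(comb(comb(c, d), d, b), comb(comb(comb(d, d), c), b))
  Work inside:  comb(comb(comb(d, d), c), b)
  Merge nested applications:  comb(d, d, c, b)
  Sort arguments:  comb(b, c, d, d)
  Put back:  h(comb(b, c, d, d), comb(b, c, d, d))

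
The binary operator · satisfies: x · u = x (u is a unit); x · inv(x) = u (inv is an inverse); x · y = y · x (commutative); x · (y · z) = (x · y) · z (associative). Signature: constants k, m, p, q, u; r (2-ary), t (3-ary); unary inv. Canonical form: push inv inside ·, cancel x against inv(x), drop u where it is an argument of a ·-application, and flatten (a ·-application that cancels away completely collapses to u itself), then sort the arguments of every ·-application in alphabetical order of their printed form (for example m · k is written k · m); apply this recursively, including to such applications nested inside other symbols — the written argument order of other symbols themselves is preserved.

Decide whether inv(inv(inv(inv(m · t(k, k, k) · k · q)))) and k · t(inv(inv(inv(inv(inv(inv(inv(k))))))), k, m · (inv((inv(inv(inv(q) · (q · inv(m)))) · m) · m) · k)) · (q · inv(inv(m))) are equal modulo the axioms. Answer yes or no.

Answer: no — k · m · q · t(k, k, k) vs k · m · q · t(inv(k), k, k)

Derivation:
Left:  inv(inv(inv(inv(m · t(k, k, k) · k · q))))
  Push inv inside:  distribute inv over · and collapse double inv
  Combine occurrences:  m · t(k, k, k) · k · q
  Order the arguments:  k · m · q · t(k, k, k)
Right:  k · t(inv(inv(inv(inv(inv(inv(inv(k))))))), k, m · (inv((inv(inv(inv(q) · (q · inv(m)))) · m) · m) · k)) · (q · inv(inv(m)))
  Push inv inside:  distribute inv over · and collapse double inv
  Combine occurrences:  k · t(inv(k), k, k) · q · m
  Order the arguments:  k · m · q · t(inv(k), k, k)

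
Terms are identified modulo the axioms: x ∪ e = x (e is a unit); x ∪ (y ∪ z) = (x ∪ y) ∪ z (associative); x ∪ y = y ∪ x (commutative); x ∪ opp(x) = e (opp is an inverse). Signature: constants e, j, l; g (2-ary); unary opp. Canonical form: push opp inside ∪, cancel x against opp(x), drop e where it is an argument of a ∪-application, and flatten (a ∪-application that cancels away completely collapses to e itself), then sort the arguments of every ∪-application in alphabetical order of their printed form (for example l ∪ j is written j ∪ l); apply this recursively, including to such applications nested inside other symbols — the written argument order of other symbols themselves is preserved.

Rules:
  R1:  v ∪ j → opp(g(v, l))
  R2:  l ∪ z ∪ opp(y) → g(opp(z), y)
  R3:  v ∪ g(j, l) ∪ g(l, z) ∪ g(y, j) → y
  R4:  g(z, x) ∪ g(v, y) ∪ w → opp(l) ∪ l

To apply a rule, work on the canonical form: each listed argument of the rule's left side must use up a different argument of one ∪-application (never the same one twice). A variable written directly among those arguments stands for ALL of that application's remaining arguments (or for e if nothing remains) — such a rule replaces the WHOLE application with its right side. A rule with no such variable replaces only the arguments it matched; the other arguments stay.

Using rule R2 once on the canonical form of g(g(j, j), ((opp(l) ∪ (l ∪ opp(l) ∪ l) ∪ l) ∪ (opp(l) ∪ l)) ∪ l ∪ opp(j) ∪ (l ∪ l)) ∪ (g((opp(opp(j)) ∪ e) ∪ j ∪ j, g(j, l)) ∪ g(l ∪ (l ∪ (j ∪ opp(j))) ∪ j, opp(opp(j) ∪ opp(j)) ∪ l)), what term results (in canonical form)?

Canonical form:  g(g(j, j), l ∪ l ∪ l ∪ l ∪ opp(j)) ∪ g(j ∪ j ∪ j, g(j, l)) ∪ g(j ∪ l ∪ l, j ∪ j ∪ l)
R2 matches:  uses l, opp(j);  y := j, z := l ∪ l ∪ l
The variable takes the whole remainder — replace the entire application.
Result:  g(g(j, j), g(opp(l) ∪ opp(l) ∪ opp(l), j)) ∪ g(j ∪ j ∪ j, g(j, l)) ∪ g(j ∪ l ∪ l, j ∪ j ∪ l)

Answer: g(g(j, j), g(opp(l) ∪ opp(l) ∪ opp(l), j)) ∪ g(j ∪ j ∪ j, g(j, l)) ∪ g(j ∪ l ∪ l, j ∪ j ∪ l)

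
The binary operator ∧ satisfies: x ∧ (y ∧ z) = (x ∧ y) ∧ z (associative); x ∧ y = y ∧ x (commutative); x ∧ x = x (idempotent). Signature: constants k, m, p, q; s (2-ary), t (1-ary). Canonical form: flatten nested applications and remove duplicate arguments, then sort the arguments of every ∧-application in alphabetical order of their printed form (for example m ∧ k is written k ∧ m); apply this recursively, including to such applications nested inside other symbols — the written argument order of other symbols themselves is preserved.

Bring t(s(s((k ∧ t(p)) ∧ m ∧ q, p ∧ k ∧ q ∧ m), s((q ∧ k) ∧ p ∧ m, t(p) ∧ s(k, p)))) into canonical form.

Answer: t(s(s(k ∧ m ∧ q ∧ t(p), k ∧ m ∧ p ∧ q), s(k ∧ m ∧ p ∧ q, s(k, p) ∧ t(p))))

Derivation:
Work inside:  (k ∧ t(p)) ∧ m ∧ q
Flatten:  k ∧ t(p) ∧ m ∧ q
Sort:  k ∧ m ∧ q ∧ t(p)
Rebuild:  t(s(s(k ∧ m ∧ q ∧ t(p), k ∧ m ∧ p ∧ q), s(k ∧ m ∧ p ∧ q, s(k, p) ∧ t(p))))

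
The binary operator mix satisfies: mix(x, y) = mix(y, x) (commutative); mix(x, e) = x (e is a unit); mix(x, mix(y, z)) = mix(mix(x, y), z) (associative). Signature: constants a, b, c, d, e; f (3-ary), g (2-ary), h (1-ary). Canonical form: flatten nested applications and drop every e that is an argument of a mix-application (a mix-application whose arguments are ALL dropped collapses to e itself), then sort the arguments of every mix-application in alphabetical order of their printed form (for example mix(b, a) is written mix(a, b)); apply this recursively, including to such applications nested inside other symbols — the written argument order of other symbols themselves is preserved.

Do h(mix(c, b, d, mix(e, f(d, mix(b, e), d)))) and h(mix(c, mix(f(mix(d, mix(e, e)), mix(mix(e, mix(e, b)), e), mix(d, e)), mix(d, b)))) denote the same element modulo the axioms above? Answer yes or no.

Answer: yes — both canonical forms are h(mix(b, c, d, f(d, b, d)))

Derivation:
Left:  h(mix(c, b, d, mix(e, f(d, mix(b, e), d))))
  Work inside:  mix(c, b, d, mix(e, f(d, mix(b, e), d)))
  Flatten:  mix(c, b, d, e, f(d, mix(b, e), d))
  Inside:  f(d, mix(b, e), d)  →  f(d, b, d)
  Units out:  drop e
  Sort:  mix(b, c, d, f(d, b, d))
  Reassemble:  h(mix(b, c, d, f(d, b, d)))
Right:  h(mix(c, mix(f(mix(d, mix(e, e)), mix(mix(e, mix(e, b)), e), mix(d, e)), mix(d, b))))
  Descend into:  mix(c, mix(f(mix(d, mix(e, e)), mix(mix(e, mix(e, b)), e), mix(d, e)), mix(d, b)))
  Un-nest:  mix(c, f(mix(d, mix(e, e)), mix(mix(e, mix(e, b)), e), mix(d, e)), d, b)
  Inside:  f(mix(d, mix(e, e)), mix(mix(e, mix(e, b)), e), mix(d, e))  →  f(d, b, d)
  Order the arguments:  mix(b, c, d, f(d, b, d))
  Put back:  h(mix(b, c, d, f(d, b, d)))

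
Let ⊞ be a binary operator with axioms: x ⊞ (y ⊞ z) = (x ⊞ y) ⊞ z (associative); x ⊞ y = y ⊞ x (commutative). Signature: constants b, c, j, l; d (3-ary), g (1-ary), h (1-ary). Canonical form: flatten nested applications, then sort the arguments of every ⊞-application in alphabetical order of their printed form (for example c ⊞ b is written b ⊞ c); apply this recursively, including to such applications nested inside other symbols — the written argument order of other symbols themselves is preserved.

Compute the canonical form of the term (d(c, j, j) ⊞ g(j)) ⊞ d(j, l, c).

Flatten:  d(c, j, j) ⊞ g(j) ⊞ d(j, l, c)
Order the arguments:  d(c, j, j) ⊞ d(j, l, c) ⊞ g(j)

Answer: d(c, j, j) ⊞ d(j, l, c) ⊞ g(j)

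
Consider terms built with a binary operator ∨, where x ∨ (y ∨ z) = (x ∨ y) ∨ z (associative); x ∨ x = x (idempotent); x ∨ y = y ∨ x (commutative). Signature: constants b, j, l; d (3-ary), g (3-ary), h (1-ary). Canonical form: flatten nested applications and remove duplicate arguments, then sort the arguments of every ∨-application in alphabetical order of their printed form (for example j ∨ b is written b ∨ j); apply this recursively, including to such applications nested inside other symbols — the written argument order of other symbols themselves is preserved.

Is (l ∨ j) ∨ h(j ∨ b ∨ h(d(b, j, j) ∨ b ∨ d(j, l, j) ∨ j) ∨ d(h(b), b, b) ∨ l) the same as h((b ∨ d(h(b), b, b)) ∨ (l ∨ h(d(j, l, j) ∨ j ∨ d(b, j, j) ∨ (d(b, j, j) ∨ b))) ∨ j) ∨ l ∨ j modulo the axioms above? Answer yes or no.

Answer: yes — both canonical forms are h(b ∨ d(h(b), b, b) ∨ h(b ∨ d(b, j, j) ∨ d(j, l, j) ∨ j) ∨ j ∨ l) ∨ j ∨ l

Derivation:
Left:  (l ∨ j) ∨ h(j ∨ b ∨ h(d(b, j, j) ∨ b ∨ d(j, l, j) ∨ j) ∨ d(h(b), b, b) ∨ l)
  Un-nest:  l ∨ j ∨ h(j ∨ b ∨ h(d(b, j, j) ∨ b ∨ d(j, l, j) ∨ j) ∨ d(h(b), b, b) ∨ l)
  Canonicalize subterm:  h(j ∨ b ∨ h(d(b, j, j) ∨ b ∨ d(j, l, j) ∨ j) ∨ d(h(b), b, b) ∨ l)  →  h(b ∨ d(h(b), b, b) ∨ h(b ∨ d(b, j, j) ∨ d(j, l, j) ∨ j) ∨ j ∨ l)
  Sort:  h(b ∨ d(h(b), b, b) ∨ h(b ∨ d(b, j, j) ∨ d(j, l, j) ∨ j) ∨ j ∨ l) ∨ j ∨ l
Right:  h((b ∨ d(h(b), b, b)) ∨ (l ∨ h(d(j, l, j) ∨ j ∨ d(b, j, j) ∨ (d(b, j, j) ∨ b))) ∨ j) ∨ l ∨ j
  Inside:  h((b ∨ d(h(b), b, b)) ∨ (l ∨ h(d(j, l, j) ∨ j ∨ d(b, j, j) ∨ (d(b, j, j) ∨ b))) ∨ j)  →  h(b ∨ d(h(b), b, b) ∨ h(b ∨ d(b, j, j) ∨ d(j, l, j) ∨ j) ∨ j ∨ l)
  Sort arguments:  h(b ∨ d(h(b), b, b) ∨ h(b ∨ d(b, j, j) ∨ d(j, l, j) ∨ j) ∨ j ∨ l) ∨ j ∨ l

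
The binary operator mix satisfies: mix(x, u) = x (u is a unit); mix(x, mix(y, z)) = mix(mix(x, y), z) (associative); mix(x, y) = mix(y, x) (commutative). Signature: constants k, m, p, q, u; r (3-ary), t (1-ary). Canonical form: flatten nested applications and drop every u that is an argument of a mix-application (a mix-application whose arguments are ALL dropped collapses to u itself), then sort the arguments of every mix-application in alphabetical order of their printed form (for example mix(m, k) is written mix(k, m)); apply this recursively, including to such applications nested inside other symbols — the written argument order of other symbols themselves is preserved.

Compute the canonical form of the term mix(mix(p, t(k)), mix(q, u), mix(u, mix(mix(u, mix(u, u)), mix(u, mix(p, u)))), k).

Answer: mix(k, p, p, q, t(k))

Derivation:
Merge nested applications:  mix(p, t(k), q, u, u, u, u, u, u, p, u, k)
Drop the unit:  drop u (×7)
Sort arguments:  mix(k, p, p, q, t(k))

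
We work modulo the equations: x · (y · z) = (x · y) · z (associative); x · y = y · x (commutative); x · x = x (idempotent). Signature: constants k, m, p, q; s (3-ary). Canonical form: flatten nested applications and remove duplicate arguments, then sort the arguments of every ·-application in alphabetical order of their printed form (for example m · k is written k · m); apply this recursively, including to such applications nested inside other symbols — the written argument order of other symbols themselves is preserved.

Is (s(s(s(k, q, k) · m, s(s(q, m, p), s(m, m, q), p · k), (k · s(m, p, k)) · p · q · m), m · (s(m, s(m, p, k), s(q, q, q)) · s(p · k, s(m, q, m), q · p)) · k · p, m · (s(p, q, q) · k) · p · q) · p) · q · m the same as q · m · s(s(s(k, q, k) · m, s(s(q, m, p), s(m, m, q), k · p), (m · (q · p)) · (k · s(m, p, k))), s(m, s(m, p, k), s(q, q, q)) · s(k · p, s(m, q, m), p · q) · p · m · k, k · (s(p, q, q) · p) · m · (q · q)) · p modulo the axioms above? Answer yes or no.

Left:  (s(s(s(k, q, k) · m, s(s(q, m, p), s(m, m, q), p · k), (k · s(m, p, k)) · p · q · m), m · (s(m, s(m, p, k), s(q, q, q)) · s(p · k, s(m, q, m), q · p)) · k · p, m · (s(p, q, q) · k) · p · q) · p) · q · m
  Un-nest:  s(s(s(k, q, k) · m, s(s(q, m, p), s(m, m, q), p · k), (k · s(m, p, k)) · p · q · m), m · (s(m, s(m, p, k), s(q, q, q)) · s(p · k, s(m, q, m), q · p)) · k · p, m · (s(p, q, q) · k) · p · q) · p · q · m
  Simplify inside:  s(s(s(k, q, k) · m, s(s(q, m, p), s(m, m, q), p · k), (k · s(m, p, k)) · p · q · m), m · (s(m, s(m, p, k), s(q, q, q)) · s(p · k, s(m, q, m), q · p)) · k · p, m · (s(p, q, q) · k) · p · q)  →  s(s(m · s(k, q, k), s(s(q, m, p), s(m, m, q), k · p), k · m · p · q · s(m, p, k)), k · m · p · s(k · p, s(m, q, m), p · q) · s(m, s(m, p, k), s(q, q, q)), k · m · p · q · s(p, q, q))
  Sort:  m · p · q · s(s(m · s(k, q, k), s(s(q, m, p), s(m, m, q), k · p), k · m · p · q · s(m, p, k)), k · m · p · s(k · p, s(m, q, m), p · q) · s(m, s(m, p, k), s(q, q, q)), k · m · p · q · s(p, q, q))
Right:  q · m · s(s(s(k, q, k) · m, s(s(q, m, p), s(m, m, q), k · p), (m · (q · p)) · (k · s(m, p, k))), s(m, s(m, p, k), s(q, q, q)) · s(k · p, s(m, q, m), p · q) · p · m · k, k · (s(p, q, q) · p) · m · (q · q)) · p
  Inside:  s(s(s(k, q, k) · m, s(s(q, m, p), s(m, m, q), k · p), (m · (q · p)) · (k · s(m, p, k))), s(m, s(m, p, k), s(q, q, q)) · s(k · p, s(m, q, m), p · q) · p · m · k, k · (s(p, q, q) · p) · m · (q · q))  →  s(s(m · s(k, q, k), s(s(q, m, p), s(m, m, q), k · p), k · m · p · q · s(m, p, k)), k · m · p · s(k · p, s(m, q, m), p · q) · s(m, s(m, p, k), s(q, q, q)), k · m · p · q · s(p, q, q))
  Order the arguments:  m · p · q · s(s(m · s(k, q, k), s(s(q, m, p), s(m, m, q), k · p), k · m · p · q · s(m, p, k)), k · m · p · s(k · p, s(m, q, m), p · q) · s(m, s(m, p, k), s(q, q, q)), k · m · p · q · s(p, q, q))

Answer: yes — both canonical forms are m · p · q · s(s(m · s(k, q, k), s(s(q, m, p), s(m, m, q), k · p), k · m · p · q · s(m, p, k)), k · m · p · s(k · p, s(m, q, m), p · q) · s(m, s(m, p, k), s(q, q, q)), k · m · p · q · s(p, q, q))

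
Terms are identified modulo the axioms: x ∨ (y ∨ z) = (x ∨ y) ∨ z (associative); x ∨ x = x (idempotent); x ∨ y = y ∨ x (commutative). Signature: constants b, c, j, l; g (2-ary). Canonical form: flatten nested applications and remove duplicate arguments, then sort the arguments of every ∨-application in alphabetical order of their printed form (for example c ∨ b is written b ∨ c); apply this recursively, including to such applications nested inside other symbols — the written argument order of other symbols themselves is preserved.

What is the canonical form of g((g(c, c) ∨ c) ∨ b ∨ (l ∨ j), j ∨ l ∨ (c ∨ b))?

Answer: g(b ∨ c ∨ g(c, c) ∨ j ∨ l, b ∨ c ∨ j ∨ l)

Derivation:
Descend into:  (g(c, c) ∨ c) ∨ b ∨ (l ∨ j)
Merge nested applications:  g(c, c) ∨ c ∨ b ∨ l ∨ j
Sort:  b ∨ c ∨ g(c, c) ∨ j ∨ l
Rebuild:  g(b ∨ c ∨ g(c, c) ∨ j ∨ l, b ∨ c ∨ j ∨ l)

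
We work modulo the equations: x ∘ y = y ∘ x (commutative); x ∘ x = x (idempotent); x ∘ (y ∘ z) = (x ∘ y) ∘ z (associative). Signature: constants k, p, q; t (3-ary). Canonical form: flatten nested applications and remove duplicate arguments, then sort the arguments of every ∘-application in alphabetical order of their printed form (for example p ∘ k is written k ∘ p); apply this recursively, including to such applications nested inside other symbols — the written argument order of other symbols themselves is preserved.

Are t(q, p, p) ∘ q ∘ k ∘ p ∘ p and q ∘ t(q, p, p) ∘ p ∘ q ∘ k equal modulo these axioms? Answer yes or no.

Left:  t(q, p, p) ∘ q ∘ k ∘ p ∘ p
  Idempotence:  drop duplicate p
  Sort:  k ∘ p ∘ q ∘ t(q, p, p)
Right:  q ∘ t(q, p, p) ∘ p ∘ q ∘ k
  Deduplicate:  drop duplicate q
  Order the arguments:  k ∘ p ∘ q ∘ t(q, p, p)

Answer: yes — both canonical forms are k ∘ p ∘ q ∘ t(q, p, p)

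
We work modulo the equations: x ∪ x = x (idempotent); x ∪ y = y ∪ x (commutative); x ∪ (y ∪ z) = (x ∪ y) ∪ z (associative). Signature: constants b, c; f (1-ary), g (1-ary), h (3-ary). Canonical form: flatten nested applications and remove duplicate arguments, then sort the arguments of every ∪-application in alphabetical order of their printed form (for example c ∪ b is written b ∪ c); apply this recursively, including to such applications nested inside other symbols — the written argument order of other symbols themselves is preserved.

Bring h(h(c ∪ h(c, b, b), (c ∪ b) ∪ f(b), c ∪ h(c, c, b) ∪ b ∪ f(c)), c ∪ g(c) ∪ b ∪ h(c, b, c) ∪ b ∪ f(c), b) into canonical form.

Work inside:  c ∪ g(c) ∪ b ∪ h(c, b, c) ∪ b ∪ f(c)
Deduplicate:  drop duplicate b
Sort arguments:  b ∪ c ∪ f(c) ∪ g(c) ∪ h(c, b, c)
Rebuild:  h(h(c ∪ h(c, b, b), b ∪ c ∪ f(b), b ∪ c ∪ f(c) ∪ h(c, c, b)), b ∪ c ∪ f(c) ∪ g(c) ∪ h(c, b, c), b)

Answer: h(h(c ∪ h(c, b, b), b ∪ c ∪ f(b), b ∪ c ∪ f(c) ∪ h(c, c, b)), b ∪ c ∪ f(c) ∪ g(c) ∪ h(c, b, c), b)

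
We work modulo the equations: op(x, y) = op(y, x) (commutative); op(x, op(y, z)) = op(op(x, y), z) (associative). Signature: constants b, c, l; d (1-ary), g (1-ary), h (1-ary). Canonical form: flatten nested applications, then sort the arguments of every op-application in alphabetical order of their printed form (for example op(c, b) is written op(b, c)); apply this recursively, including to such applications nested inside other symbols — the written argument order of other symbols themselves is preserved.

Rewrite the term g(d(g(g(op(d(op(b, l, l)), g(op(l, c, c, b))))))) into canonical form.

Descend into:  op(d(op(b, l, l)), g(op(l, c, c, b)))
Simplify inside:  g(op(l, c, c, b))  →  g(op(b, c, c, l))
Sort arguments:  op(d(op(b, l, l)), g(op(b, c, c, l)))
Put back:  g(d(g(g(op(d(op(b, l, l)), g(op(b, c, c, l)))))))

Answer: g(d(g(g(op(d(op(b, l, l)), g(op(b, c, c, l)))))))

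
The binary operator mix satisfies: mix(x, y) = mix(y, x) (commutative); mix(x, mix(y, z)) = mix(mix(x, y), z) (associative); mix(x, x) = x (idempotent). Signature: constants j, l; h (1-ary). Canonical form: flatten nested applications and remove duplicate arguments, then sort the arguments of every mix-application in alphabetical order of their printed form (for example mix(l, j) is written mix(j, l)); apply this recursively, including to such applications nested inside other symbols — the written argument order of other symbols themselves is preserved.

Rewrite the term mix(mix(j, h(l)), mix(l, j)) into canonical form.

Answer: mix(h(l), j, l)

Derivation:
Un-nest:  mix(j, h(l), l, j)
Drop duplicates:  drop duplicate j
Sort arguments:  mix(h(l), j, l)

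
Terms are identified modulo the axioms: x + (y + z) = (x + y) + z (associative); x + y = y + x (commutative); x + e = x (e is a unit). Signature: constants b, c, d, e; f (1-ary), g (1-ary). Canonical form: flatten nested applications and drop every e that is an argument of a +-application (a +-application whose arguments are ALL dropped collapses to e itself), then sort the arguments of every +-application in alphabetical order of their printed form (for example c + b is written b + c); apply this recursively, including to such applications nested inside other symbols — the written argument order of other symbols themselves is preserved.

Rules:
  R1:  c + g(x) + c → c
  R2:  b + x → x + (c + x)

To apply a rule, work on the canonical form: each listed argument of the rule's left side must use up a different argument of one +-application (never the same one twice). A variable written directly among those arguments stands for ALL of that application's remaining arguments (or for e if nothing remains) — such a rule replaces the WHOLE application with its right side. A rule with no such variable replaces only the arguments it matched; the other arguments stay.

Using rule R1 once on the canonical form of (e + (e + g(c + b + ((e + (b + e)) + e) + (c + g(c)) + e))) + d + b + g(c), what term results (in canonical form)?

Canonical form:  b + d + g(b + b + c + c + g(c)) + g(c)
R1 matches:  uses c, c, g(c);  x := c
New term:  b + d + g(b + b + c) + g(c)

Answer: b + d + g(b + b + c) + g(c)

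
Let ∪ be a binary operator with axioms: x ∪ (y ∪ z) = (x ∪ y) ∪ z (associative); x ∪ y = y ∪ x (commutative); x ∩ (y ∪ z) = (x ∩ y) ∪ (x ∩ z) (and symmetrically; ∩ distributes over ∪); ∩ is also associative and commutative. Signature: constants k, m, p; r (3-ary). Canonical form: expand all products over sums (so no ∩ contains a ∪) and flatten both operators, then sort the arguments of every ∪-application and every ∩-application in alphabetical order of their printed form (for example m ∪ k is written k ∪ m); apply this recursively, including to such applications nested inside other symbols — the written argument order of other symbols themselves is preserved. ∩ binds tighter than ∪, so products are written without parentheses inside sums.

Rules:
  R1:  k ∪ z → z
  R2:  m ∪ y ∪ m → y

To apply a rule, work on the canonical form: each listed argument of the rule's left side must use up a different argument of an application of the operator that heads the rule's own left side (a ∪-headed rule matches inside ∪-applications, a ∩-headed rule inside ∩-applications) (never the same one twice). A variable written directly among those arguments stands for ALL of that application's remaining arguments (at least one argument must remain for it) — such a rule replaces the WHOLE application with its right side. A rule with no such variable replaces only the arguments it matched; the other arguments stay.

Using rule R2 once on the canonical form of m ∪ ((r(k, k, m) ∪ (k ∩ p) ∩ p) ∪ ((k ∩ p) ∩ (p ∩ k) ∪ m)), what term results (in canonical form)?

Answer: k ∩ k ∩ p ∩ p ∪ k ∩ p ∩ p ∪ r(k, k, m)

Derivation:
Canonical form:  k ∩ k ∩ p ∩ p ∪ k ∩ p ∩ p ∪ m ∪ m ∪ r(k, k, m)
Apply R2:  consuming m, m;  y := k ∩ k ∩ p ∩ p ∪ k ∩ p ∩ p ∪ r(k, k, m)
The extension variable absorbs all remaining arguments, so the whole application is rewritten.
Giving:  k ∩ k ∩ p ∩ p ∪ k ∩ p ∩ p ∪ r(k, k, m)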